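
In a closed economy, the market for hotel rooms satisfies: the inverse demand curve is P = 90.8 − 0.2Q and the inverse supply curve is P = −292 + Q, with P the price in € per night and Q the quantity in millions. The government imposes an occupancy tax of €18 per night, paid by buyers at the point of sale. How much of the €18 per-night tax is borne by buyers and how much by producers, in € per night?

Buyers bear €3 per night; producers bear €15 per night.

Rewrite in direct form: Qd = 454 − 5P and Qs = P + 292.
Without the tax, 454 − 5P = P + 292 gives 6P = 162, so P* = €27 and Q* = 319.
With the tax collected from buyers, demand (in seller-price terms) shifts: Qd = 454 − 5(P + 18).
New equilibrium: buyers pay €30, producers receive €12, Q = 304. (Wedge: Pb − Ps = 18.)
Burden on buyers: €3; on producers: €15. (They sum to €18.)
The less price-elastic side of the market bears the larger share of a per-unit tax.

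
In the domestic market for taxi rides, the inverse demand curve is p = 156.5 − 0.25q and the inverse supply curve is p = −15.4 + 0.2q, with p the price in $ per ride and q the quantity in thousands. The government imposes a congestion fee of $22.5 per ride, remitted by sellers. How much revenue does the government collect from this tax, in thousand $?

Rewrite in direct form: qd = 626 − 4p and qs = 5p + 77.
Before the tax: set 626 − 4p = 5p + 77 → p* = $61, q* = 382.
With the tax collected from sellers, supply shifts: qs = 5(p − 22.5) + 77.
Solving gives q = 332 with consumers paying $73.5 and sellers receiving $51 (the $22.5 wedge).
Revenue = t · Q = 22.5 · 332 = $7470.

Tax revenue = $7470 thousand.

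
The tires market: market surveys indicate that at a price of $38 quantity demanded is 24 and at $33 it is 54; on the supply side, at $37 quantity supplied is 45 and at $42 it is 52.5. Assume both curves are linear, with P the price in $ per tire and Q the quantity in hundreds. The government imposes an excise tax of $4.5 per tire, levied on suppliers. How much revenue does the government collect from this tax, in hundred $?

Demand slope: (54 − 24)/(33 − 38) = -6, so Qd = 252 − 6P.
Supply slope: (52.5 − 45)/(42 − 37) = 1.5, so Qs = 1.5P − 10.5.
Without the tax, 252 − 6P = 1.5P − 10.5 gives 7.5P = 262.5, so P* = $35 and Q* = 42.
With the tax collected from suppliers, supply shifts: Qs = 1.5(P − 4.5) − 10.5.
New equilibrium: consumers pay $35.9, suppliers receive $31.4, Q = 36.6. (Wedge: Pb − Ps = 4.5.)
Revenue = t · Q = 4.5 · 36.6 = $164.7.

Tax revenue = $164.7 hundred.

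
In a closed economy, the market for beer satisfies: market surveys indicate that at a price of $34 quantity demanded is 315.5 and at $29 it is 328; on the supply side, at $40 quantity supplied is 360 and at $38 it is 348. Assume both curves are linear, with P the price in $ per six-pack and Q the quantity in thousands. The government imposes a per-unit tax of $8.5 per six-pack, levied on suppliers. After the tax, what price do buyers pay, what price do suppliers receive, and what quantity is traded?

Buyers pay $39; suppliers receive $30.5; quantity = 303.

Demand slope: (328 − 315.5)/(29 − 34) = -2.5, so Qd = 400.5 − 2.5P.
Supply slope: (348 − 360)/(38 − 40) = 6, so Qs = 6P + 120.
Without the tax, 400.5 − 2.5P = 6P + 120 gives 8.5P = 280.5, so P* = $33 and Q* = 318.
With the tax collected from suppliers, supply shifts: Qs = 6(P − 8.5) + 120.
Solving gives Q = 303 with buyers paying $39 and suppliers receiving $30.5 (the $8.5 wedge).
The less price-elastic side of the market bears the larger share of a per-unit tax.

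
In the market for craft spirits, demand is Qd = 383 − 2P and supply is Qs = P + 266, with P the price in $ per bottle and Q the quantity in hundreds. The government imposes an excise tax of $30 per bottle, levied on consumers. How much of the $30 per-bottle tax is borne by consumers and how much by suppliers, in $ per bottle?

Without the tax, 383 − 2P = P + 266 gives 3P = 117, so P* = $39 and Q* = 305.
With the tax collected from consumers, demand (in seller-price terms) shifts: Qd = 383 − 2(P + 30).
New equilibrium: consumers pay $49, suppliers receive $19, Q = 285. (Wedge: Pb − Ps = 30.)
Burden on consumers: $10; on suppliers: $20. (They sum to $30.)
The less price-elastic side of the market bears the larger share of a per-unit tax.

Consumers bear $10 per bottle; suppliers bear $20 per bottle.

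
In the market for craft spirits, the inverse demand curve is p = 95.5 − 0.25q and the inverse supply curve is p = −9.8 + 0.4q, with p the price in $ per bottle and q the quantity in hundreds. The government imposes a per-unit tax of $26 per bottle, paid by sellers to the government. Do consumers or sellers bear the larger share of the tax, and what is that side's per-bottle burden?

Rewrite in direct form: qd = 382 − 4p and qs = 2.5p + 24.5.
Without the tax, 382 − 4p = 2.5p + 24.5 gives 6.5p = 357.5, so p* = $55 and q* = 162.
With the tax collected from sellers, supply shifts: qs = 2.5(p − 26) + 24.5.
Solving gives q = 122 with consumers paying $65 and sellers receiving $39 (the $26 wedge).
Per-bottle burden: consumers $10, sellers $16.
Sellers take the larger share because supply is less price-elastic here (demand slope 4 vs supply slope 2.5).
The less price-elastic side of the market bears the larger share of a per-unit tax.

Sellers bear the larger share: $16 per bottle.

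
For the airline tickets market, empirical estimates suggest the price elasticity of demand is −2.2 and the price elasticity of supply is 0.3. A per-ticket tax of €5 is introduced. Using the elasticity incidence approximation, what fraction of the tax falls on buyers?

Buyers' share ≈ 0.12.

Incidence ratio: buyers' share ≈ εs / (εs + |εd|) = 0.3 / (0.3 + 2.2) = 0.12.
Supply is the less elastic side, so buyers bear the smaller share.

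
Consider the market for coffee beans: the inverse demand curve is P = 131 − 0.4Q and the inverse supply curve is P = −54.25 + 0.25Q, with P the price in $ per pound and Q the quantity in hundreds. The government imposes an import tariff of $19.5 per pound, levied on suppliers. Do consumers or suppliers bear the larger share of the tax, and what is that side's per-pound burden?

Rewrite in direct form: Qd = 327.5 − 2.5P and Qs = 4P + 217.
Before the tax: set 327.5 − 2.5P = 4P + 217 → P* = $17, Q* = 285.
With the tax collected from suppliers, supply shifts: Qs = 4(P − 19.5) + 217.
New equilibrium: consumers pay $29, suppliers receive $9.5, Q = 255. (Wedge: Pb − Ps = 19.5.)
Per-pound burden: consumers $12, suppliers $7.5.
Consumers take the larger share because demand is less price-elastic here (demand slope 2.5 vs supply slope 4).

Consumers bear the larger share: $12 per pound.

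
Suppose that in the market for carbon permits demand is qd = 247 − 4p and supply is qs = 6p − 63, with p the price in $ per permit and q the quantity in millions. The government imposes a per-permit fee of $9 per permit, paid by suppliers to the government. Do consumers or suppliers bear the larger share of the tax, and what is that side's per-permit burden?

Without the tax, 247 − 4p = 6p − 63 gives 10p = 310, so p* = $31 and q* = 123.
With the tax collected from suppliers, supply shifts: qs = 6(p − 9) − 63.
Solving gives q = 101.4 with consumers paying $36.4 and suppliers receiving $27.4 (the $9 wedge).
Per-permit burden: consumers $5.4, suppliers $3.6.
Consumers take the larger share because demand is less price-elastic here (demand slope 4 vs supply slope 6).
The less price-elastic side of the market bears the larger share of a per-unit tax.

Consumers bear the larger share: $5.4 per permit.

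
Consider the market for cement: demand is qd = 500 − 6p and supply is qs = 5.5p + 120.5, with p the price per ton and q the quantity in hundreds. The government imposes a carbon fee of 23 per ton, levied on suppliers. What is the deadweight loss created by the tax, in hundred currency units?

Deadweight loss = 759 hundred.

Without the tax, 500 − 6p = 5.5p + 120.5 gives 11.5p = 379.5, so p* = 33 and q* = 302.
With the tax collected from suppliers, supply shifts: qs = 5.5(p − 23) + 120.5.
Solving gives q = 236 with buyers paying 44 and suppliers receiving 21 (the 23 wedge).
Quantity falls by |ΔQ| = |302 − 236| = 66.
DWL = ½ · t · |ΔQ| = ½ · 23 · 66 = 759.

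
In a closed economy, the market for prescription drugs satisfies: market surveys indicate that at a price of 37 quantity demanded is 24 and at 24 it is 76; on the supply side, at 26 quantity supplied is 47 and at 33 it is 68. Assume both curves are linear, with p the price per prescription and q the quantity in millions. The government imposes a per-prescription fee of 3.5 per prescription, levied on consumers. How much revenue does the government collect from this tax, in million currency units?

Tax revenue = 175 million.

Demand slope: (76 − 24)/(24 − 37) = -4, so qd = 172 − 4p.
Supply slope: (68 − 47)/(33 − 26) = 3, so qs = 3p − 31.
Without the tax, 172 − 4p = 3p − 31 gives 7p = 203, so p* = 29 and q* = 56.
With the tax collected from consumers, demand (in seller-price terms) shifts: qd = 172 − 4(p + 3.5).
Solving gives q = 50 with consumers paying 30.5 and suppliers receiving 27 (the 3.5 wedge).
Revenue = t · Q = 3.5 · 50 = 175.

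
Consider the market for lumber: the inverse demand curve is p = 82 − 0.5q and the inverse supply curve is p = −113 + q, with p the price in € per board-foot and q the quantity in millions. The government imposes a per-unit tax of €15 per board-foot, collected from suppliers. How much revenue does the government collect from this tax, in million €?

Rewrite in direct form: qd = 164 − 2p and qs = p + 113.
Before the tax: set 164 − 2p = p + 113 → p* = €17, q* = 130.
With the tax collected from suppliers, supply shifts: qs = (p − 15) + 113.
New equilibrium: buyers pay €22, suppliers receive €7, q = 120. (Wedge: pb − ps = 15.)
Revenue = t · Q = 15 · 120 = €1800.

Tax revenue = €1800 million.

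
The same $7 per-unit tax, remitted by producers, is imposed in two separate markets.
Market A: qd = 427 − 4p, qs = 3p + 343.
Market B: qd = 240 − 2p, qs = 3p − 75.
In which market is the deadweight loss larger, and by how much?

Market A: pre-tax p* = $12, q* = 379; post-tax q = 367; deadweight loss = $42.
Market B: pre-tax p* = $63, q* = 114; post-tax q = 105.6; deadweight loss = $29.4.
Difference: $42 vs $29.4 → market A is larger by $12.6.

Market A, by $12.6.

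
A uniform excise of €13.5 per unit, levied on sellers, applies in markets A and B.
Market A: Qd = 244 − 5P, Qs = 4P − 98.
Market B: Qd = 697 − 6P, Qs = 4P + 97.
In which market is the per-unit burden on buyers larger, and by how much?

Market A: pre-tax P* = €38, Q* = 54; post-tax Q = 24; per-unit burden on buyers = €6.
Market B: pre-tax P* = €60, Q* = 337; post-tax Q = 304.6; per-unit burden on buyers = €5.4.
Difference: €6 vs €5.4 → market A is larger by €0.6.

Market A, by €0.6.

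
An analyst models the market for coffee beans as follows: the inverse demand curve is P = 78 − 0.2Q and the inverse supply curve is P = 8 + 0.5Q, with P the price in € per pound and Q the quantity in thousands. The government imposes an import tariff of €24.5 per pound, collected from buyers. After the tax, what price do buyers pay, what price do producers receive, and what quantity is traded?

Rewrite in direct form: Qd = 390 − 5P and Qs = 2P − 16.
Before the tax: set 390 − 5P = 2P − 16 → P* = €58, Q* = 100.
With the tax collected from buyers, demand (in seller-price terms) shifts: Qd = 390 − 5(P + 24.5).
New equilibrium: buyers pay €65, producers receive €40.5, Q = 65. (Wedge: Pb − Ps = 24.5.)
The less price-elastic side of the market bears the larger share of a per-unit tax.

Buyers pay €65; producers receive €40.5; quantity = 65.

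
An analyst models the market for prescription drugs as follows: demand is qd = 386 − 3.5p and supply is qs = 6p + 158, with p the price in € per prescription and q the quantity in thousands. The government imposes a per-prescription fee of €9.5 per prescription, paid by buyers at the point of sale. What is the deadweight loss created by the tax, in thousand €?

Deadweight loss = €99.75 thousand.

Without the tax, 386 − 3.5p = 6p + 158 gives 9.5p = 228, so p* = €24 and q* = 302.
With the tax collected from buyers, demand (in seller-price terms) shifts: qd = 386 − 3.5(p + 9.5).
Solving gives q = 281 with buyers paying €30 and sellers receiving €20.5 (the €9.5 wedge).
Quantity falls by |ΔQ| = |302 − 281| = 21.
DWL = ½ · t · |ΔQ| = ½ · 9.5 · 21 = €99.75.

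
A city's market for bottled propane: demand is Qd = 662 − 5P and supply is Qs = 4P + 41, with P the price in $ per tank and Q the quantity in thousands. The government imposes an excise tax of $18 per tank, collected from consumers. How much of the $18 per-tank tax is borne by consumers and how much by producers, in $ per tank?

Without the tax, 662 − 5P = 4P + 41 gives 9P = 621, so P* = $69 and Q* = 317.
With the tax collected from consumers, demand (in seller-price terms) shifts: Qd = 662 − 5(P + 18).
Solving gives Q = 277 with consumers paying $77 and producers receiving $59 (the $18 wedge).
Burden on consumers: $8; on producers: $10. (They sum to $18.)
The less price-elastic side of the market bears the larger share of a per-unit tax.

Consumers bear $8 per tank; producers bear $10 per tank.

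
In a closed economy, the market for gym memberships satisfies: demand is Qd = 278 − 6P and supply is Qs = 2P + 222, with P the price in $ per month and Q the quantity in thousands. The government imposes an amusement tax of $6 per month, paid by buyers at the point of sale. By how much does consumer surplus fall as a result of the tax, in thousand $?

Without the tax, 278 − 6P = 2P + 222 gives 8P = 56, so P* = $7 and Q* = 236.
With the tax collected from buyers, demand (in seller-price terms) shifts: Qd = 278 − 6(P + 6).
Solving gives Q = 227 with buyers paying $8.5 and sellers receiving $2.5 (the $6 wedge).
ΔCS is the trapezoid between Q = 227 and Q = 236 of height $1.5: ½ · (236 + 227) · 1.5 = $347.25.

Consumer surplus falls by $347.25 thousand.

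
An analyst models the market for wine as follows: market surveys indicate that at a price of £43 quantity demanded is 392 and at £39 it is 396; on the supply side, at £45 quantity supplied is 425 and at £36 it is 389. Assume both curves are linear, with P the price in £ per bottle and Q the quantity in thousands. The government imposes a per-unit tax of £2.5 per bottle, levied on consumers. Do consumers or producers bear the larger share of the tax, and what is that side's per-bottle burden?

Consumers bear the larger share: £2 per bottle.

Demand slope: (396 − 392)/(39 − 43) = -1, so Qd = 435 − P.
Supply slope: (389 − 425)/(36 − 45) = 4, so Qs = 4P + 245.
Without the tax, 435 − P = 4P + 245 gives 5P = 190, so P* = £38 and Q* = 397.
With the tax collected from consumers, demand (in seller-price terms) shifts: Qd = 435 − (P + 2.5).
Solving gives Q = 395 with consumers paying £40 and producers receiving £37.5 (the £2.5 wedge).
Per-bottle burden: consumers £2, producers £0.5.
Consumers take the larger share because demand is less price-elastic here (demand slope 1 vs supply slope 4).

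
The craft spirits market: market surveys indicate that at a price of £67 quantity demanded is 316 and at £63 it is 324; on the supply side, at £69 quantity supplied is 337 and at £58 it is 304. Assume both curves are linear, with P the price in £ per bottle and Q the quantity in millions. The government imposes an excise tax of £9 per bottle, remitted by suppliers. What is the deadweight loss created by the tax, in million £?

Deadweight loss = £48.6 million.

Demand slope: (324 − 316)/(63 − 67) = -2, so Qd = 450 − 2P.
Supply slope: (304 − 337)/(58 − 69) = 3, so Qs = 3P + 130.
Without the tax, 450 − 2P = 3P + 130 gives 5P = 320, so P* = £64 and Q* = 322.
With the tax collected from suppliers, supply shifts: Qs = 3(P − 9) + 130.
Solving gives Q = 311.2 with consumers paying £69.4 and suppliers receiving £60.4 (the £9 wedge).
Quantity falls by |ΔQ| = |322 − 311.2| = 10.8.
DWL = ½ · t · |ΔQ| = ½ · 9 · 10.8 = £48.6.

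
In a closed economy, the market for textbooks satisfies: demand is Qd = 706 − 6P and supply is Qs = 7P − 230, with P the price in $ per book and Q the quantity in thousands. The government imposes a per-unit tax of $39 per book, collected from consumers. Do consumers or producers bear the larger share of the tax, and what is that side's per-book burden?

Consumers bear the larger share: $21 per book.

Before the tax: set 706 − 6P = 7P − 230 → P* = $72, Q* = 274.
With the tax collected from consumers, demand (in seller-price terms) shifts: Qd = 706 − 6(P + 39).
New equilibrium: consumers pay $93, producers receive $54, Q = 148. (Wedge: Pb − Ps = 39.)
Per-book burden: consumers $21, producers $18.
Consumers take the larger share because demand is less price-elastic here (demand slope 6 vs supply slope 7).
The less price-elastic side of the market bears the larger share of a per-unit tax.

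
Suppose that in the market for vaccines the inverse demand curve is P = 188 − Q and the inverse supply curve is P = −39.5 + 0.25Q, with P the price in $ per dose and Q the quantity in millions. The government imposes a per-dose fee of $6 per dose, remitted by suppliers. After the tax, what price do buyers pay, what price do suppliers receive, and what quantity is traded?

Inverting to Q(P) form: Qd = 188 − P; Qs = 4P + 158.
Without the tax, 188 − P = 4P + 158 gives 5P = 30, so P* = $6 and Q* = 182.
With the tax collected from suppliers, supply shifts: Qs = 4(P − 6) + 158.
New equilibrium: buyers pay $10.8, suppliers receive $4.8, Q = 177.2. (Wedge: Pb − Ps = 6.)
The less price-elastic side of the market bears the larger share of a per-unit tax.

Buyers pay $10.8; suppliers receive $4.8; quantity = 177.2.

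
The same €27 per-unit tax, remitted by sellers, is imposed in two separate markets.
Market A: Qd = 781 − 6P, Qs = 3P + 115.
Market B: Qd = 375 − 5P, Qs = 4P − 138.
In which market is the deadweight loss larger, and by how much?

Market A: pre-tax P* = €74, Q* = 337; post-tax Q = 283; deadweight loss = €729.
Market B: pre-tax P* = €57, Q* = 90; post-tax Q = 30; deadweight loss = €810.
Difference: €729 vs €810 → market B is larger by €81.

Market B, by €81.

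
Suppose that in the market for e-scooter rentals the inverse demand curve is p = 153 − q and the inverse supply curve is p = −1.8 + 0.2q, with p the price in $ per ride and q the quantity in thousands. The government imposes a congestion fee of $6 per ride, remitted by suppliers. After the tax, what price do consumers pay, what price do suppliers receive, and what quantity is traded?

Consumers pay $29; suppliers receive $23; quantity = 124.

Inverting to q(p) form: qd = 153 − p; qs = 5p + 9.
Without the tax, 153 − p = 5p + 9 gives 6p = 144, so p* = $24 and q* = 129.
With the tax collected from suppliers, supply shifts: qs = 5(p − 6) + 9.
Solving gives q = 124 with consumers paying $29 and suppliers receiving $23 (the $6 wedge).
The less price-elastic side of the market bears the larger share of a per-unit tax.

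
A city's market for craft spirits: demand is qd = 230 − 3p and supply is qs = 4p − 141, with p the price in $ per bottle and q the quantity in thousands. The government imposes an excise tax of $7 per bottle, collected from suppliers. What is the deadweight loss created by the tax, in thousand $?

Deadweight loss = $42 thousand.

Without the tax, 230 − 3p = 4p − 141 gives 7p = 371, so p* = $53 and q* = 71.
With the tax collected from suppliers, supply shifts: qs = 4(p − 7) − 141.
New equilibrium: buyers pay $57, suppliers receive $50, q = 59. (Wedge: pb − ps = 7.)
Quantity falls by |ΔQ| = |71 − 59| = 12.
DWL = ½ · t · |ΔQ| = ½ · 7 · 12 = $42.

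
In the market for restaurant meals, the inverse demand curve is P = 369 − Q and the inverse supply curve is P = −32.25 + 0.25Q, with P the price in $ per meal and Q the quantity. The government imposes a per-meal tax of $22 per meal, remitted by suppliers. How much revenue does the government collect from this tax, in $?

Tax revenue = $6674.8.

Rewrite in direct form: Qd = 369 − P and Qs = 4P + 129.
Without the tax, 369 − P = 4P + 129 gives 5P = 240, so P* = $48 and Q* = 321.
With the tax collected from suppliers, supply shifts: Qs = 4(P − 22) + 129.
Solving gives Q = 303.4 with consumers paying $65.6 and suppliers receiving $43.6 (the $22 wedge).
Revenue = t · Q = 22 · 303.4 = $6674.8.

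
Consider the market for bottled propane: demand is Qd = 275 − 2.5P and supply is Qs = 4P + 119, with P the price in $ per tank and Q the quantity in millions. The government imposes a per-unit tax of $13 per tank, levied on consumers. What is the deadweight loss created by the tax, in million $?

Before the tax: set 275 − 2.5P = 4P + 119 → P* = $24, Q* = 215.
With the tax collected from consumers, demand (in seller-price terms) shifts: Qd = 275 − 2.5(P + 13).
New equilibrium: consumers pay $32, suppliers receive $19, Q = 195. (Wedge: Pb − Ps = 13.)
Quantity falls by |ΔQ| = |215 − 195| = 20.
DWL = ½ · t · |ΔQ| = ½ · 13 · 20 = $130.

Deadweight loss = $130 million.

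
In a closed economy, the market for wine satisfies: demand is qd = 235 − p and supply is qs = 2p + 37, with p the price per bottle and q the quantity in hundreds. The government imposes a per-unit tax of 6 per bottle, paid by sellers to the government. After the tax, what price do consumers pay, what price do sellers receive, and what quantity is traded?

Consumers pay 70; sellers receive 64; quantity = 165.

Without the tax, 235 − p = 2p + 37 gives 3p = 198, so p* = 66 and q* = 169.
With the tax collected from sellers, supply shifts: qs = 2(p − 6) + 37.
Solving gives q = 165 with consumers paying 70 and sellers receiving 64 (the 6 wedge).
The less price-elastic side of the market bears the larger share of a per-unit tax.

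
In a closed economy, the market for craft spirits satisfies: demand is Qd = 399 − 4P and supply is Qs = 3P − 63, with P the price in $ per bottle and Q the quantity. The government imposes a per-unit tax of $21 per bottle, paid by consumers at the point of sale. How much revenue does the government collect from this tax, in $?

Without the tax, 399 − 4P = 3P − 63 gives 7P = 462, so P* = $66 and Q* = 135.
With the tax collected from consumers, demand (in seller-price terms) shifts: Qd = 399 − 4(P + 21).
Solving gives Q = 99 with consumers paying $75 and producers receiving $54 (the $21 wedge).
Revenue = t · Q = 21 · 99 = $2079.

Tax revenue = $2079.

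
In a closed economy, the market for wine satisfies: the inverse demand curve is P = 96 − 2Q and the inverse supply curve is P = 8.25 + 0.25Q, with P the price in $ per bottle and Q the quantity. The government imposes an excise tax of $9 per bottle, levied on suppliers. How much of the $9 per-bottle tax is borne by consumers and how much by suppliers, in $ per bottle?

Consumers bear $8 per bottle; suppliers bear $1 per bottle.

Rewrite in direct form: Qd = 48 − 0.5P and Qs = 4P − 33.
Before the tax: set 48 − 0.5P = 4P − 33 → P* = $18, Q* = 39.
With the tax collected from suppliers, supply shifts: Qs = 4(P − 9) − 33.
New equilibrium: consumers pay $26, suppliers receive $17, Q = 35. (Wedge: Pb − Ps = 9.)
Burden on consumers: $8; on suppliers: $1. (They sum to $9.)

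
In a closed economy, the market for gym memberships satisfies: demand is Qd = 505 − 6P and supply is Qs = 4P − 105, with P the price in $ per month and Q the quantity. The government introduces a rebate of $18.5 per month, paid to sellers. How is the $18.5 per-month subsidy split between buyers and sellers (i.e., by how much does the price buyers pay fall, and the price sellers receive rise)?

Without the subsidy, 505 − 6P = 4P − 105 gives 10P = 610, so P* = $61 and Q* = 139.
With a per-unit subsidy paid to sellers, each receives P + 18.5 per unit sold, so supply becomes Qs = 4(P + 18.5) − 105.
Solving gives Q = 183.4 with buyers paying $53.6 and sellers receiving $72.1 (the $18.5 wedge).
Gain to buyers: $7.4; to sellers: $11.1. (They sum to $18.5.)

Buyers gain $7.4 per month; sellers gain $11.1 per month.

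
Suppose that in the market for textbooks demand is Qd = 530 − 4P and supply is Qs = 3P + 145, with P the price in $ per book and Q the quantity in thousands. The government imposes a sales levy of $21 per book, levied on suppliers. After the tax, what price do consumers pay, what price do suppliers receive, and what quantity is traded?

Without the tax, 530 − 4P = 3P + 145 gives 7P = 385, so P* = $55 and Q* = 310.
With the tax collected from suppliers, supply shifts: Qs = 3(P − 21) + 145.
Solving gives Q = 274 with consumers paying $64 and suppliers receiving $43 (the $21 wedge).
The less price-elastic side of the market bears the larger share of a per-unit tax.

Consumers pay $64; suppliers receive $43; quantity = 274.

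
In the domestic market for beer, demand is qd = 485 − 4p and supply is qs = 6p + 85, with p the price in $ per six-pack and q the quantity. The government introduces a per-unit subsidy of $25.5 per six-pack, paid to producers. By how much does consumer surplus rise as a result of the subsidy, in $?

Without the subsidy, 485 − 4p = 6p + 85 gives 10p = 400, so p* = $40 and q* = 325.
With a per-unit subsidy paid to producers, each receives p + 25.5 per unit sold, so supply becomes qs = 6(p + 25.5) + 85.
New equilibrium: buyers pay $24.7, producers receive $50.2, q = 386.2. (Wedge: pb − ps = −25.5.)
ΔCS is the trapezoid between Q = 386.2 and Q = 325 of height $15.3: ½ · (325 + 386.2) · 15.3 = $5440.68.

Consumer surplus rises by $5440.68.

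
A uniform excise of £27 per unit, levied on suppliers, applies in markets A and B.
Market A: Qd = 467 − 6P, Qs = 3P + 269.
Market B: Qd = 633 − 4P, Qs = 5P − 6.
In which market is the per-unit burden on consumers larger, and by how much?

Market A: pre-tax P* = £22, Q* = 335; post-tax Q = 281; per-unit burden on consumers = £9.
Market B: pre-tax P* = £71, Q* = 349; post-tax Q = 289; per-unit burden on consumers = £15.
Difference: £9 vs £15 → market B is larger by £6.

Market B, by £6.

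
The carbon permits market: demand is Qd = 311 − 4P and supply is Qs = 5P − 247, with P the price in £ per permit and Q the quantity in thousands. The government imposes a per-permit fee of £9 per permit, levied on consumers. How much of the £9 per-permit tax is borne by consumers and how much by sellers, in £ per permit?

Without the tax, 311 − 4P = 5P − 247 gives 9P = 558, so P* = £62 and Q* = 63.
With the tax collected from consumers, demand (in seller-price terms) shifts: Qd = 311 − 4(P + 9).
New equilibrium: consumers pay £67, sellers receive £58, Q = 43. (Wedge: Pb − Ps = 9.)
Burden on consumers: £5; on sellers: £4. (They sum to £9.)

Consumers bear £5 per permit; sellers bear £4 per permit.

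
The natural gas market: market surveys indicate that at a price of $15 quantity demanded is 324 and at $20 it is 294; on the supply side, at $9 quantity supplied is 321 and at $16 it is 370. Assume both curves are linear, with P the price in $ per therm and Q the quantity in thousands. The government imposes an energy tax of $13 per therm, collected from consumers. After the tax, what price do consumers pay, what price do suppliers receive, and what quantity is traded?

Consumers pay $19; suppliers receive $6; quantity = 300.

Demand slope: (294 − 324)/(20 − 15) = -6, so Qd = 414 − 6P.
Supply slope: (370 − 321)/(16 − 9) = 7, so Qs = 7P + 258.
Without the tax, 414 − 6P = 7P + 258 gives 13P = 156, so P* = $12 and Q* = 342.
With the tax collected from consumers, demand (in seller-price terms) shifts: Qd = 414 − 6(P + 13).
New equilibrium: consumers pay $19, suppliers receive $6, Q = 300. (Wedge: Pb − Ps = 13.)
The less price-elastic side of the market bears the larger share of a per-unit tax.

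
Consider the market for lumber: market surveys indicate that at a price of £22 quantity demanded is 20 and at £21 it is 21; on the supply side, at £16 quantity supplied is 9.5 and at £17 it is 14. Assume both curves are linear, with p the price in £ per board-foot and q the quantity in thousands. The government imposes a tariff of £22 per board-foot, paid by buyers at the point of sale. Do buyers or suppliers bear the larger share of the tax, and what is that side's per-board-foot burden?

Demand slope: (21 − 20)/(21 − 22) = -1, so qd = 42 − p.
Supply slope: (14 − 9.5)/(17 − 16) = 4.5, so qs = 4.5p − 62.5.
Without the tax, 42 − p = 4.5p − 62.5 gives 5.5p = 104.5, so p* = £19 and q* = 23.
With the tax collected from buyers, demand (in seller-price terms) shifts: qd = 42 − (p + 22).
New equilibrium: buyers pay £37, suppliers receive £15, q = 5. (Wedge: pb − ps = 22.)
Per-board-foot burden: buyers £18, suppliers £4.
Buyers take the larger share because demand is less price-elastic here (demand slope 1 vs supply slope 4.5).

Buyers bear the larger share: £18 per board-foot.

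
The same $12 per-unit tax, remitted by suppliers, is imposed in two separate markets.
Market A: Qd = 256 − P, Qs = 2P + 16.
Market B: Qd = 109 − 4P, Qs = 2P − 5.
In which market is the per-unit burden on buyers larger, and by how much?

Market A: pre-tax P* = $80, Q* = 176; post-tax Q = 168; per-unit burden on buyers = $8.
Market B: pre-tax P* = $19, Q* = 33; post-tax Q = 17; per-unit burden on buyers = $4.
Difference: $8 vs $4 → market A is larger by $4.

Market A, by $4.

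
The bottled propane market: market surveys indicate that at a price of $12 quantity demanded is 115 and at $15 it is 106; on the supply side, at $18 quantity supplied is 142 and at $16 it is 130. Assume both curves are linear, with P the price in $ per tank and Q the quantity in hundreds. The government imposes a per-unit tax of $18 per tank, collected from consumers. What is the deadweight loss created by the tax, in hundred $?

Demand slope: (106 − 115)/(15 − 12) = -3, so Qd = 151 − 3P.
Supply slope: (130 − 142)/(16 − 18) = 6, so Qs = 6P + 34.
Before the tax: set 151 − 3P = 6P + 34 → P* = $13, Q* = 112.
With the tax collected from consumers, demand (in seller-price terms) shifts: Qd = 151 − 3(P + 18).
New equilibrium: consumers pay $25, sellers receive $7, Q = 76. (Wedge: Pb − Ps = 18.)
Quantity falls by |ΔQ| = |112 − 76| = 36.
DWL = ½ · t · |ΔQ| = ½ · 18 · 36 = $324.

Deadweight loss = $324 hundred.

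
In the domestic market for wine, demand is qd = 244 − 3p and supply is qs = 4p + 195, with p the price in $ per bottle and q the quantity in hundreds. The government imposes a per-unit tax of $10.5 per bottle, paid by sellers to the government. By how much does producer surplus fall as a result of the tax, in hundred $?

Producer surplus falls by $963 hundred.

Before the tax: set 244 − 3p = 4p + 195 → p* = $7, q* = 223.
With the tax collected from sellers, supply shifts: qs = 4(p − 10.5) + 195.
Solving gives q = 205 with buyers paying $13 and sellers receiving $2.5 (the $10.5 wedge).
ΔPS is the trapezoid between Q = 205 and Q = 223 of height $4.5: ½ · (223 + 205) · 4.5 = $963.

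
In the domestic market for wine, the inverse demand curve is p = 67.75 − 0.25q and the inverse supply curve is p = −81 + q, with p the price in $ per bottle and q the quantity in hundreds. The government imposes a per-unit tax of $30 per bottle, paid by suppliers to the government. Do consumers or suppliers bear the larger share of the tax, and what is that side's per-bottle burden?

Rewrite in direct form: qd = 271 − 4p and qs = p + 81.
Before the tax: set 271 − 4p = p + 81 → p* = $38, q* = 119.
With the tax collected from suppliers, supply shifts: qs = (p − 30) + 81.
New equilibrium: consumers pay $44, suppliers receive $14, q = 95. (Wedge: pb − ps = 30.)
Per-bottle burden: consumers $6, suppliers $24.
Suppliers take the larger share because supply is less price-elastic here (demand slope 4 vs supply slope 1).

Suppliers bear the larger share: $24 per bottle.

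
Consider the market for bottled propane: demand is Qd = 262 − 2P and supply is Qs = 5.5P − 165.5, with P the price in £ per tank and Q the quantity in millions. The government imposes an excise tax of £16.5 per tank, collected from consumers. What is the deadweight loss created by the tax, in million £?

Deadweight loss = £199.65 million.

Before the tax: set 262 − 2P = 5.5P − 165.5 → P* = £57, Q* = 148.
With the tax collected from consumers, demand (in seller-price terms) shifts: Qd = 262 − 2(P + 16.5).
New equilibrium: consumers pay £69.1, producers receive £52.6, Q = 123.8. (Wedge: Pb − Ps = 16.5.)
Quantity falls by |ΔQ| = |148 − 123.8| = 24.2.
DWL = ½ · t · |ΔQ| = ½ · 16.5 · 24.2 = £199.65.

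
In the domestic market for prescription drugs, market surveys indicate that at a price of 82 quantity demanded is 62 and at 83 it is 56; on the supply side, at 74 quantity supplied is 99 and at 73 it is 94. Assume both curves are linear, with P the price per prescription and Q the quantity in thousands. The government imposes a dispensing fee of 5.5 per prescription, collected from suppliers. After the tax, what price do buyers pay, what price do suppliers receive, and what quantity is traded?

Demand slope: (56 − 62)/(83 − 82) = -6, so Qd = 554 − 6P.
Supply slope: (94 − 99)/(73 − 74) = 5, so Qs = 5P − 271.
Before the tax: set 554 − 6P = 5P − 271 → P* = 75, Q* = 104.
With the tax collected from suppliers, supply shifts: Qs = 5(P − 5.5) − 271.
Solving gives Q = 89 with buyers paying 77.5 and suppliers receiving 72 (the 5.5 wedge).
The less price-elastic side of the market bears the larger share of a per-unit tax.

Buyers pay 77.5; suppliers receive 72; quantity = 89.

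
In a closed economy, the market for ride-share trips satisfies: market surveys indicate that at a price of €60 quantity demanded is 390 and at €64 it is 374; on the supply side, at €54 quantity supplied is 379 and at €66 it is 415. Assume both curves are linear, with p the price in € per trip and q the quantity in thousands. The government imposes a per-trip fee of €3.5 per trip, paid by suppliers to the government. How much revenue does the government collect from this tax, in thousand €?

Demand slope: (374 − 390)/(64 − 60) = -4, so qd = 630 − 4p.
Supply slope: (415 − 379)/(66 − 54) = 3, so qs = 3p + 217.
Before the tax: set 630 − 4p = 3p + 217 → p* = €59, q* = 394.
With the tax collected from suppliers, supply shifts: qs = 3(p − 3.5) + 217.
Solving gives q = 388 with consumers paying €60.5 and suppliers receiving €57 (the €3.5 wedge).
Revenue = t · Q = 3.5 · 388 = €1358.

Tax revenue = €1358 thousand.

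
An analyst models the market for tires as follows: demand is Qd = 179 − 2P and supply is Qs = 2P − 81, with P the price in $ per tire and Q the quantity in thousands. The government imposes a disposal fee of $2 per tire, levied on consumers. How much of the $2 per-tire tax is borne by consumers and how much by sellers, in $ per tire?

Without the tax, 179 − 2P = 2P − 81 gives 4P = 260, so P* = $65 and Q* = 49.
With the tax collected from consumers, demand (in seller-price terms) shifts: Qd = 179 − 2(P + 2).
Solving gives Q = 47 with consumers paying $66 and sellers receiving $64 (the $2 wedge).
Burden on consumers: $1; on sellers: $1. (They sum to $2.)

Consumers bear $1 per tire; sellers bear $1 per tire.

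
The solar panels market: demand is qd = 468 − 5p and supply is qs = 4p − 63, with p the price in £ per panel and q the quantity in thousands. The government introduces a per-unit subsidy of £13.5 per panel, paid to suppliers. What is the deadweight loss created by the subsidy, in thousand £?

Deadweight loss = £202.5 thousand.

Without the subsidy, 468 − 5p = 4p − 63 gives 9p = 531, so p* = £59 and q* = 173.
With a per-unit subsidy paid to suppliers, each receives p + 13.5 per unit sold, so supply becomes qs = 4(p + 13.5) − 63.
Solving gives q = 203 with buyers paying £53 and suppliers receiving £66.5 (the £13.5 wedge).
Quantity rises by |ΔQ| = |173 − 203| = 30.
DWL = ½ · t · |ΔQ| = ½ · 13.5 · 30 = £202.5.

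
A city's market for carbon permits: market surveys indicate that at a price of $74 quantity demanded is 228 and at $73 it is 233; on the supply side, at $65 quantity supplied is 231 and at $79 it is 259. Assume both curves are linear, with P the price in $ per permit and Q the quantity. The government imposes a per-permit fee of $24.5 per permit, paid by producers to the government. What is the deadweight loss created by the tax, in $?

Deadweight loss = $428.75.

Demand slope: (233 − 228)/(73 − 74) = -5, so Qd = 598 − 5P.
Supply slope: (259 − 231)/(79 − 65) = 2, so Qs = 2P + 101.
Without the tax, 598 − 5P = 2P + 101 gives 7P = 497, so P* = $71 and Q* = 243.
With the tax collected from producers, supply shifts: Qs = 2(P − 24.5) + 101.
Solving gives Q = 208 with consumers paying $78 and producers receiving $53.5 (the $24.5 wedge).
Quantity falls by |ΔQ| = |243 − 208| = 35.
DWL = ½ · t · |ΔQ| = ½ · 24.5 · 35 = $428.75.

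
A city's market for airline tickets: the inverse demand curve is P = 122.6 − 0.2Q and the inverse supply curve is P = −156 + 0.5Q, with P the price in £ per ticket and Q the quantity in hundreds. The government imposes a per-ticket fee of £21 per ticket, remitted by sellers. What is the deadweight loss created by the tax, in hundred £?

Inverting to Q(P) form: Qd = 613 − 5P; Qs = 2P + 312.
Before the tax: set 613 − 5P = 2P + 312 → P* = £43, Q* = 398.
With the tax collected from sellers, supply shifts: Qs = 2(P − 21) + 312.
New equilibrium: consumers pay £49, sellers receive £28, Q = 368. (Wedge: Pb − Ps = 21.)
Quantity falls by |ΔQ| = |398 − 368| = 30.
DWL = ½ · t · |ΔQ| = ½ · 21 · 30 = £315.

Deadweight loss = £315 hundred.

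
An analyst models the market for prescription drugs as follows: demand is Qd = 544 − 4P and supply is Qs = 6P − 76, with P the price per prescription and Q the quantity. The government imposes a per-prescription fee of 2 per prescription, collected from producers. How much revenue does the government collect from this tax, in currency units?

Tax revenue = 582.4.

Without the tax, 544 − 4P = 6P − 76 gives 10P = 620, so P* = 62 and Q* = 296.
With the tax collected from producers, supply shifts: Qs = 6(P − 2) − 76.
New equilibrium: buyers pay 63.2, producers receive 61.2, Q = 291.2. (Wedge: Pb − Ps = 2.)
Revenue = t · Q = 2 · 291.2 = 582.4.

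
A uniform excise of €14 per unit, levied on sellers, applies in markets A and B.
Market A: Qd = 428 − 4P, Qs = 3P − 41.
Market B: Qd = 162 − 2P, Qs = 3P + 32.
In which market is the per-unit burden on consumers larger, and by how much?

Market A: pre-tax P* = €67, Q* = 160; post-tax Q = 136; per-unit burden on consumers = €6.
Market B: pre-tax P* = €26, Q* = 110; post-tax Q = 93.2; per-unit burden on consumers = €8.4.
Difference: €6 vs €8.4 → market B is larger by €2.4.

Market B, by €2.4.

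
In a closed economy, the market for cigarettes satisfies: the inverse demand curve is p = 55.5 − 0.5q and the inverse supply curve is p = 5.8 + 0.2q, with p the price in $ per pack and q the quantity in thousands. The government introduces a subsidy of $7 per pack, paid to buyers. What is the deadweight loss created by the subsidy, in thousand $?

Rewrite in direct form: qd = 111 − 2p and qs = 5p − 29.
Before the subsidy: set 111 − 2p = 5p − 29 → p* = $20, q* = 71.
With a per-unit subsidy paid to buyers, each effectively pays p − 7, so demand becomes qd = 111 − 2(p − 7).
Solving gives q = 81 with buyers paying $15 and suppliers receiving $22 (the $7 wedge).
Quantity rises by |ΔQ| = |71 − 81| = 10.
DWL = ½ · t · |ΔQ| = ½ · 7 · 10 = $35.

Deadweight loss = $35 thousand.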